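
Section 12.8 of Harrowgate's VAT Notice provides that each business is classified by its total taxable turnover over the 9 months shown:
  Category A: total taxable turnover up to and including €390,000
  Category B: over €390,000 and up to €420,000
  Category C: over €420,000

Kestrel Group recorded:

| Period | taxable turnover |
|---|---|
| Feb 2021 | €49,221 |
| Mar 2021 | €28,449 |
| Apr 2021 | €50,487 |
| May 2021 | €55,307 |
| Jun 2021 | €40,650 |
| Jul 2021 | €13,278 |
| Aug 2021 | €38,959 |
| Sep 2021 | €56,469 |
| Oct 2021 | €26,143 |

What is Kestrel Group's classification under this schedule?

Category A

Total taxable turnover: €49,221 + €28,449 + €50,487 + €55,307 + €40,650 + €13,278 + €38,959 + €56,469 + €26,143 = €358,963.
€358,963 ≤ €390,000, so Category A applies.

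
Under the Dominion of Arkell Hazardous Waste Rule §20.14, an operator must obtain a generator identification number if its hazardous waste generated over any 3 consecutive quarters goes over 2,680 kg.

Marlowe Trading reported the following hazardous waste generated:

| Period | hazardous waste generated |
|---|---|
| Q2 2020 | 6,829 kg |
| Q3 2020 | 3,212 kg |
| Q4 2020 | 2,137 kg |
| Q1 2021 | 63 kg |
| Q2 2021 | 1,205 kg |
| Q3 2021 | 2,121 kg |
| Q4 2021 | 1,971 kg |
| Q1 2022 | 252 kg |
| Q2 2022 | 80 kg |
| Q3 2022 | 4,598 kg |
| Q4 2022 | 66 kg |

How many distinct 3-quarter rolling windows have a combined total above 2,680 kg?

8

Q2 2020–Q4 2020: 6,829 kg + 3,212 kg + 2,137 kg = 12,178 kg (over)
Q3 2020–Q1 2021: 3,212 kg + 2,137 kg + 63 kg = 5,412 kg (over)
Q4 2020–Q2 2021: 2,137 kg + 63 kg + 1,205 kg = 3,405 kg (over)
Q1 2021–Q3 2021: 63 kg + 1,205 kg + 2,121 kg = 3,389 kg (over)
Q2 2021–Q4 2021: 1,205 kg + 2,121 kg + 1,971 kg = 5,297 kg (over)
Q3 2021–Q1 2022: 2,121 kg + 1,971 kg + 252 kg = 4,344 kg (over)
Q4 2021–Q2 2022: 1,971 kg + 252 kg + 80 kg = 2,303 kg (under)
Q1 2022–Q3 2022: 252 kg + 80 kg + 4,598 kg = 4,930 kg (over)
Q2 2022–Q4 2022: 80 kg + 4,598 kg + 66 kg = 4,744 kg (over)
8 windows exceed the threshold.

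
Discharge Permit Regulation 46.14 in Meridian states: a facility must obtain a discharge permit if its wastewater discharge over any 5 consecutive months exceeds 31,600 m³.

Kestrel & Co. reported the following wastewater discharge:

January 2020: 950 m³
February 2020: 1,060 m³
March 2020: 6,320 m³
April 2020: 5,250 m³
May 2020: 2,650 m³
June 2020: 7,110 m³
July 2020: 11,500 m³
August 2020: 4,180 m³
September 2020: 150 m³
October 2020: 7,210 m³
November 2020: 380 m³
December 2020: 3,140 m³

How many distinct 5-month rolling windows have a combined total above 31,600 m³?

January 2020–May 2020: 950 m³ + 1,060 m³ + 6,320 m³ + 5,250 m³ + 2,650 m³ = 16,230 m³ (under)
February 2020–June 2020: 1,060 m³ + 6,320 m³ + 5,250 m³ + 2,650 m³ + 7,110 m³ = 22,390 m³ (under)
March 2020–July 2020: 6,320 m³ + 5,250 m³ + 2,650 m³ + 7,110 m³ + 11,500 m³ = 32,830 m³ (over)
April 2020–August 2020: 5,250 m³ + 2,650 m³ + 7,110 m³ + 11,500 m³ + 4,180 m³ = 30,690 m³ (under)
May 2020–September 2020: 2,650 m³ + 7,110 m³ + 11,500 m³ + 4,180 m³ + 150 m³ = 25,590 m³ (under)
June 2020–October 2020: 7,110 m³ + 11,500 m³ + 4,180 m³ + 150 m³ + 7,210 m³ = 30,150 m³ (under)
July 2020–November 2020: 11,500 m³ + 4,180 m³ + 150 m³ + 7,210 m³ + 380 m³ = 23,420 m³ (under)
August 2020–December 2020: 4,180 m³ + 150 m³ + 7,210 m³ + 380 m³ + 3,140 m³ = 15,060 m³ (under)
1 window exceeds the threshold.

1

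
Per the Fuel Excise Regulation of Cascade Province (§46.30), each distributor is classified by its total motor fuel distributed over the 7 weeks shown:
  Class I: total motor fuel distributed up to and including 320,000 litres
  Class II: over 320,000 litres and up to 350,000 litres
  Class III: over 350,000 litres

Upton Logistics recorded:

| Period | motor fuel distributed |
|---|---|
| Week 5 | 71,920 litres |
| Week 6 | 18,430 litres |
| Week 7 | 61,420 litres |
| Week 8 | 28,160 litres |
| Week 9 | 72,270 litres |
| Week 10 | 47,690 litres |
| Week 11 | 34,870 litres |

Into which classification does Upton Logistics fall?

Class II

Total motor fuel distributed: 71,920 litres + 18,430 litres + 61,420 litres + 28,160 litres + 72,270 litres + 47,690 litres + 34,870 litres = 334,760 litres.
320,000 litres < 334,760 litres ≤ 350,000 litres, so Class II applies.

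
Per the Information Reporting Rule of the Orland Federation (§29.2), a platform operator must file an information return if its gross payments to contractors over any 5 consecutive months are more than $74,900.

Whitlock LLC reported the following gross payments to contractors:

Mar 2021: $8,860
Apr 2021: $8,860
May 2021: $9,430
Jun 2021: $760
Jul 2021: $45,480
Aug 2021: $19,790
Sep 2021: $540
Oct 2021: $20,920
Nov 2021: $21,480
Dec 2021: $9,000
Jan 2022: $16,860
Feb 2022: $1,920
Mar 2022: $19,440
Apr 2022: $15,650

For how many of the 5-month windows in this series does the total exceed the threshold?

Mar 2021–Jul 2021: $8,860 + $8,860 + $9,430 + $760 + $45,480 = $73,390 (under)
Apr 2021–Aug 2021: $8,860 + $9,430 + $760 + $45,480 + $19,790 = $84,320 (over)
May 2021–Sep 2021: $9,430 + $760 + $45,480 + $19,790 + $540 = $76,000 (over)
Jun 2021–Oct 2021: $760 + $45,480 + $19,790 + $540 + $20,920 = $87,490 (over)
Jul 2021–Nov 2021: $45,480 + $19,790 + $540 + $20,920 + $21,480 = $108,210 (over)
Aug 2021–Dec 2021: $19,790 + $540 + $20,920 + $21,480 + $9,000 = $71,730 (under)
Sep 2021–Jan 2022: $540 + $20,920 + $21,480 + $9,000 + $16,860 = $68,800 (under)
Oct 2021–Feb 2022: $20,920 + $21,480 + $9,000 + $16,860 + $1,920 = $70,180 (under)
Nov 2021–Mar 2022: $21,480 + $9,000 + $16,860 + $1,920 + $19,440 = $68,700 (under)
Dec 2021–Apr 2022: $9,000 + $16,860 + $1,920 + $19,440 + $15,650 = $62,870 (under)
4 windows exceed the threshold.

4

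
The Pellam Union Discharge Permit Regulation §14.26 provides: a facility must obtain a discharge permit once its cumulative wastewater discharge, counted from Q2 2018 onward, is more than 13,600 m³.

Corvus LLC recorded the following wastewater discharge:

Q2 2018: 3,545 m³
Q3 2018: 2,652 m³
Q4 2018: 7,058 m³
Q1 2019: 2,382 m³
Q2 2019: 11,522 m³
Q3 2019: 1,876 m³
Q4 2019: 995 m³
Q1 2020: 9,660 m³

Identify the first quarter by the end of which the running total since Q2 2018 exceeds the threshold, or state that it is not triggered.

Q1 2019

Through Q2 2018: 3,545 m³
Through Q3 2018: 6,197 m³
Through Q4 2018: 13,255 m³
Through Q1 2019: 15,637 m³ ← exceeds threshold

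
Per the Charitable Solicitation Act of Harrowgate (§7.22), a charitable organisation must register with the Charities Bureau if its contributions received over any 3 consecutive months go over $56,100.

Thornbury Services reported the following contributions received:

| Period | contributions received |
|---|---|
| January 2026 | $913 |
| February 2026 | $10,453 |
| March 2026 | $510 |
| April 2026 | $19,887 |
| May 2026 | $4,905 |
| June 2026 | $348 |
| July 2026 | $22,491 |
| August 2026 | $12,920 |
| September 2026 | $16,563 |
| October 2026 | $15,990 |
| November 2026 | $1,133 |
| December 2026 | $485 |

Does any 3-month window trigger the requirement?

January 2026–March 2026: $913 + $10,453 + $510 = $11,876 (under)
February 2026–April 2026: $10,453 + $510 + $19,887 = $30,850 (under)
March 2026–May 2026: $510 + $19,887 + $4,905 = $25,302 (under)
April 2026–June 2026: $19,887 + $4,905 + $348 = $25,140 (under)
May 2026–July 2026: $4,905 + $348 + $22,491 = $27,744 (under)
June 2026–August 2026: $348 + $22,491 + $12,920 = $35,759 (under)
July 2026–September 2026: $22,491 + $12,920 + $16,563 = $51,974 (under)
August 2026–October 2026: $12,920 + $16,563 + $15,990 = $45,473 (under)
September 2026–November 2026: $16,563 + $15,990 + $1,133 = $33,686 (under)
October 2026–December 2026: $15,990 + $1,133 + $485 = $17,608 (under)
No window exceeds $56,100.

No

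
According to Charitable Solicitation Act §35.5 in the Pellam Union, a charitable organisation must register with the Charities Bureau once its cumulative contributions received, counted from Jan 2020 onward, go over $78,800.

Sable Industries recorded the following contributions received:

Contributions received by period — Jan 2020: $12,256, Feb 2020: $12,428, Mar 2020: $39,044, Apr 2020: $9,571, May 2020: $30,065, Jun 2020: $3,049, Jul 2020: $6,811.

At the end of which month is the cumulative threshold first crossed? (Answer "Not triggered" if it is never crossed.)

May 2020

Through Jan 2020: $12,256
Through Feb 2020: $24,684
Through Mar 2020: $63,728
Through Apr 2020: $73,299
Through May 2020: $103,364 ← exceeds threshold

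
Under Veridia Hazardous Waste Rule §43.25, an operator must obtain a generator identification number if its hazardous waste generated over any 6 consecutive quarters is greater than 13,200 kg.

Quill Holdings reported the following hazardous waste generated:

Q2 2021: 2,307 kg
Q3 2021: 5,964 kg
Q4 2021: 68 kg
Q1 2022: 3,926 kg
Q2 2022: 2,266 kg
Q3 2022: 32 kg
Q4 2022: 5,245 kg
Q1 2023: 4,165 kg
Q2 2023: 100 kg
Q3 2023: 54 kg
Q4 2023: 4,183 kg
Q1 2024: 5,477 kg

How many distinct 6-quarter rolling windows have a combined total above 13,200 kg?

6

Q2 2021–Q3 2022: 2,307 kg + 5,964 kg + 68 kg + 3,926 kg + 2,266 kg + 32 kg = 14,563 kg (over)
Q3 2021–Q4 2022: 5,964 kg + 68 kg + 3,926 kg + 2,266 kg + 32 kg + 5,245 kg = 17,501 kg (over)
Q4 2021–Q1 2023: 68 kg + 3,926 kg + 2,266 kg + 32 kg + 5,245 kg + 4,165 kg = 15,702 kg (over)
Q1 2022–Q2 2023: 3,926 kg + 2,266 kg + 32 kg + 5,245 kg + 4,165 kg + 100 kg = 15,734 kg (over)
Q2 2022–Q3 2023: 2,266 kg + 32 kg + 5,245 kg + 4,165 kg + 100 kg + 54 kg = 11,862 kg (under)
Q3 2022–Q4 2023: 32 kg + 5,245 kg + 4,165 kg + 100 kg + 54 kg + 4,183 kg = 13,779 kg (over)
Q4 2022–Q1 2024: 5,245 kg + 4,165 kg + 100 kg + 54 kg + 4,183 kg + 5,477 kg = 19,224 kg (over)
6 windows exceed the threshold.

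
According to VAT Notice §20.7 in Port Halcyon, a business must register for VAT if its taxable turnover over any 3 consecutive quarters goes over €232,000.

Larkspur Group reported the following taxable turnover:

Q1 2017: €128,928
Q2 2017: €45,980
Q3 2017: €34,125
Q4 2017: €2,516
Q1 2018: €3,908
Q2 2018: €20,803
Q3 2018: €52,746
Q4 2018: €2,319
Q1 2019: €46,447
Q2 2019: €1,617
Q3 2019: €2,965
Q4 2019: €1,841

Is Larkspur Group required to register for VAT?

Q1 2017–Q3 2017: €128,928 + €45,980 + €34,125 = €209,033 (under)
Q2 2017–Q4 2017: €45,980 + €34,125 + €2,516 = €82,621 (under)
Q3 2017–Q1 2018: €34,125 + €2,516 + €3,908 = €40,549 (under)
Q4 2017–Q2 2018: €2,516 + €3,908 + €20,803 = €27,227 (under)
Q1 2018–Q3 2018: €3,908 + €20,803 + €52,746 = €77,457 (under)
Q2 2018–Q4 2018: €20,803 + €52,746 + €2,319 = €75,868 (under)
Q3 2018–Q1 2019: €52,746 + €2,319 + €46,447 = €101,512 (under)
Q4 2018–Q2 2019: €2,319 + €46,447 + €1,617 = €50,383 (under)
Q1 2019–Q3 2019: €46,447 + €1,617 + €2,965 = €51,029 (under)
Q2 2019–Q4 2019: €1,617 + €2,965 + €1,841 = €6,423 (under)
No window exceeds €232,000.

No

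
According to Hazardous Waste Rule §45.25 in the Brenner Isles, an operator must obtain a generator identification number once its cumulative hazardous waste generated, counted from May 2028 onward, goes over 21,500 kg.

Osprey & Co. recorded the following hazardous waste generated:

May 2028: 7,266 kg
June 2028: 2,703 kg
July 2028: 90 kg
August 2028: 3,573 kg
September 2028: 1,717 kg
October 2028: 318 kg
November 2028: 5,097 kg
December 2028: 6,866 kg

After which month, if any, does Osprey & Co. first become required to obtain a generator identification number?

Through May 2028: 7,266 kg
Through June 2028: 9,969 kg
Through July 2028: 10,059 kg
Through August 2028: 13,632 kg
Through September 2028: 15,349 kg
Through October 2028: 15,667 kg
Through November 2028: 20,764 kg
Through December 2028: 27,630 kg ← exceeds threshold

December 2028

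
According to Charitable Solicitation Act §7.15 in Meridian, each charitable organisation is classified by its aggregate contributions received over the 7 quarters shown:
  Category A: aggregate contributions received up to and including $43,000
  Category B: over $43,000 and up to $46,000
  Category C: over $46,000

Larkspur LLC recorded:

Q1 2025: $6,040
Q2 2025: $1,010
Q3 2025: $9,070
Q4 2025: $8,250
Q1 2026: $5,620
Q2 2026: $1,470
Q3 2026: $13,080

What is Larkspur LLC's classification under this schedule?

Aggregate contributions received: $6,040 + $1,010 + $9,070 + $8,250 + $5,620 + $1,470 + $13,080 = $44,540.
$43,000 < $44,540 ≤ $46,000, so Category B applies.

Category B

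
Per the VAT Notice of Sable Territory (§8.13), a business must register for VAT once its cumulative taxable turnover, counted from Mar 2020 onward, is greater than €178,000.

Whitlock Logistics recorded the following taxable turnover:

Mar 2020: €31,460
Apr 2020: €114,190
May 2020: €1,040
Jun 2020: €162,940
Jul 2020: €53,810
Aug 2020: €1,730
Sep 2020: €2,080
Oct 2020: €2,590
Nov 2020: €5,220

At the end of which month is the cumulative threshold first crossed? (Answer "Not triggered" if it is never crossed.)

Jun 2020

Through Mar 2020: €31,460
Through Apr 2020: €145,650
Through May 2020: €146,690
Through Jun 2020: €309,630 ← exceeds threshold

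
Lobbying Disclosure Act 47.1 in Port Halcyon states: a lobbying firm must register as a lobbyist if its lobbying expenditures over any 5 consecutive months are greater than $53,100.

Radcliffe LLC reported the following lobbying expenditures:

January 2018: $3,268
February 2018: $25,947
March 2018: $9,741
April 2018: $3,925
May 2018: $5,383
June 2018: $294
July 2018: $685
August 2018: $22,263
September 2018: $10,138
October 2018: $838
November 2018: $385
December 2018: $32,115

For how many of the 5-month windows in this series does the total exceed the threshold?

1

January 2018–May 2018: $3,268 + $25,947 + $9,741 + $3,925 + $5,383 = $48,264 (under)
February 2018–June 2018: $25,947 + $9,741 + $3,925 + $5,383 + $294 = $45,290 (under)
March 2018–July 2018: $9,741 + $3,925 + $5,383 + $294 + $685 = $20,028 (under)
April 2018–August 2018: $3,925 + $5,383 + $294 + $685 + $22,263 = $32,550 (under)
May 2018–September 2018: $5,383 + $294 + $685 + $22,263 + $10,138 = $38,763 (under)
June 2018–October 2018: $294 + $685 + $22,263 + $10,138 + $838 = $34,218 (under)
July 2018–November 2018: $685 + $22,263 + $10,138 + $838 + $385 = $34,309 (under)
August 2018–December 2018: $22,263 + $10,138 + $838 + $385 + $32,115 = $65,739 (over)
1 window exceeds the threshold.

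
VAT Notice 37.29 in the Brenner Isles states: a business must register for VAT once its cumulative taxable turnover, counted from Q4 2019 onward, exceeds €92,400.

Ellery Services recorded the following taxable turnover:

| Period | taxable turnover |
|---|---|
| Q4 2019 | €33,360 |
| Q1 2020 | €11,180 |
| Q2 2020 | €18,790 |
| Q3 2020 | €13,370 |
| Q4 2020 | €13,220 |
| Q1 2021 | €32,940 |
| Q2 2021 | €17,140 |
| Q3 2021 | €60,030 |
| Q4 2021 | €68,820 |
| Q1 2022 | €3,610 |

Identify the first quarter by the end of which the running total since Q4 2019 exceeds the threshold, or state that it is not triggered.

Q1 2021

Through Q4 2019: €33,360
Through Q1 2020: €44,540
Through Q2 2020: €63,330
Through Q3 2020: €76,700
Through Q4 2020: €89,920
Through Q1 2021: €122,860 ← exceeds threshold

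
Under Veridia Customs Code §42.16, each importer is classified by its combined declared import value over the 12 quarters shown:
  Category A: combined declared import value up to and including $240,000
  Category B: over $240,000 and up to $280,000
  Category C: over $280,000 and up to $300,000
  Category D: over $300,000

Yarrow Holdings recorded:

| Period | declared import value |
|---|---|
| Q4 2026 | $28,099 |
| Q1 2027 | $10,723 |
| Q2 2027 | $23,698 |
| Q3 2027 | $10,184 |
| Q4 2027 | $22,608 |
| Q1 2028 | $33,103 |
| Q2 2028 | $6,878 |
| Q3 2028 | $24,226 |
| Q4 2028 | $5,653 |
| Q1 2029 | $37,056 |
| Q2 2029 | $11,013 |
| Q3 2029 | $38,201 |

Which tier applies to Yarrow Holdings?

Category B

Combined declared import value: $28,099 + $10,723 + $23,698 + $10,184 + $22,608 + $33,103 + $6,878 + $24,226 + $5,653 + $37,056 + $11,013 + $38,201 = $251,442.
$240,000 < $251,442 ≤ $280,000, so Category B applies.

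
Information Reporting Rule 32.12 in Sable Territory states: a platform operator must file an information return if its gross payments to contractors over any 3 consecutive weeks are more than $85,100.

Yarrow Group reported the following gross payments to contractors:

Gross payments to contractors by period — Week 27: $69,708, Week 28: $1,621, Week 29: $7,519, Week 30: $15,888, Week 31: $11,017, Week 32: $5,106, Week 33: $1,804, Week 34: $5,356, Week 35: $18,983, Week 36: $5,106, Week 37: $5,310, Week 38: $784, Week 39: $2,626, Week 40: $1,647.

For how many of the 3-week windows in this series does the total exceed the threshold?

0

Week 27–Week 29: $69,708 + $1,621 + $7,519 = $78,848 (under)
Week 28–Week 30: $1,621 + $7,519 + $15,888 = $25,028 (under)
Week 29–Week 31: $7,519 + $15,888 + $11,017 = $34,424 (under)
Week 30–Week 32: $15,888 + $11,017 + $5,106 = $32,011 (under)
Week 31–Week 33: $11,017 + $5,106 + $1,804 = $17,927 (under)
Week 32–Week 34: $5,106 + $1,804 + $5,356 = $12,266 (under)
Week 33–Week 35: $1,804 + $5,356 + $18,983 = $26,143 (under)
Week 34–Week 36: $5,356 + $18,983 + $5,106 = $29,445 (under)
Week 35–Week 37: $18,983 + $5,106 + $5,310 = $29,399 (under)
Week 36–Week 38: $5,106 + $5,310 + $784 = $11,200 (under)
Week 37–Week 39: $5,310 + $784 + $2,626 = $8,720 (under)
Week 38–Week 40: $784 + $2,626 + $1,647 = $5,057 (under)
0 windows exceed the threshold.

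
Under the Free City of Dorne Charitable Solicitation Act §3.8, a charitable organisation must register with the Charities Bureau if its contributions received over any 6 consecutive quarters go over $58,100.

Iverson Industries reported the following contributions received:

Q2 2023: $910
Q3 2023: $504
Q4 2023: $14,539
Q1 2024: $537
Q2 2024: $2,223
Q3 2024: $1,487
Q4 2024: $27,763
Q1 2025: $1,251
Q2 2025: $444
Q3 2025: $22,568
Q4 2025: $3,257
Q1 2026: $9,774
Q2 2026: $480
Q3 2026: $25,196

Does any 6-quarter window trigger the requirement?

Q2 2023–Q3 2024: $910 + $504 + $14,539 + $537 + $2,223 + $1,487 = $20,200 (under)
Q3 2023–Q4 2024: $504 + $14,539 + $537 + $2,223 + $1,487 + $27,763 = $47,053 (under)
Q4 2023–Q1 2025: $14,539 + $537 + $2,223 + $1,487 + $27,763 + $1,251 = $47,800 (under)
Q1 2024–Q2 2025: $537 + $2,223 + $1,487 + $27,763 + $1,251 + $444 = $33,705 (under)
Q2 2024–Q3 2025: $2,223 + $1,487 + $27,763 + $1,251 + $444 + $22,568 = $55,736 (under)
Q3 2024–Q4 2025: $1,487 + $27,763 + $1,251 + $444 + $22,568 + $3,257 = $56,770 (under)
Q4 2024–Q1 2026: $27,763 + $1,251 + $444 + $22,568 + $3,257 + $9,774 = $65,057 (over)
Q1 2025–Q2 2026: $1,251 + $444 + $22,568 + $3,257 + $9,774 + $480 = $37,774 (under)
Q2 2025–Q3 2026: $444 + $22,568 + $3,257 + $9,774 + $480 + $25,196 = $61,719 (over)
At least one window exceeds $58,100.

Yes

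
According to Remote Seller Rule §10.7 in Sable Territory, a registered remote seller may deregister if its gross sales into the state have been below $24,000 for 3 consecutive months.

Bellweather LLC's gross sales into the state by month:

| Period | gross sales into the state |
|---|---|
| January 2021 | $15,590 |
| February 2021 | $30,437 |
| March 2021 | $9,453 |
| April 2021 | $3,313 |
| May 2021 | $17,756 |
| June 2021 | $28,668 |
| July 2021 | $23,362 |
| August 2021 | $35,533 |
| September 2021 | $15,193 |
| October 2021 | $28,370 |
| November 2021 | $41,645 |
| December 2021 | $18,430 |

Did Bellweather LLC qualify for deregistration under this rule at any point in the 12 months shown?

Months below $24,000: January 2021, March 2021, April 2021, May 2021, July 2021, September 2021, December 2021.
Longest run of consecutive months below the threshold: 3.
3 ≥ 3, so Bellweather LLC became eligible.

Yes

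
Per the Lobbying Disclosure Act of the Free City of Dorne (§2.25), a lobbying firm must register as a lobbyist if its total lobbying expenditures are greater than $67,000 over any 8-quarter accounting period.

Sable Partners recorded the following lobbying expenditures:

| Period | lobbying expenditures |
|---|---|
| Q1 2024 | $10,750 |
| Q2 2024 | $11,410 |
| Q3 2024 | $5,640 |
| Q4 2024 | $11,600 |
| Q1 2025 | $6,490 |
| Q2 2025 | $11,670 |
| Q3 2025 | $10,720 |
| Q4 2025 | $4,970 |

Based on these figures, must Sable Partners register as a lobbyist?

Total lobbying expenditures: $10,750 + $11,410 + $5,640 + $11,600 + $6,490 + $11,670 + $10,720 + $4,970 = $73,250.
$73,250 > $67,000, so the threshold is exceeded.

Yes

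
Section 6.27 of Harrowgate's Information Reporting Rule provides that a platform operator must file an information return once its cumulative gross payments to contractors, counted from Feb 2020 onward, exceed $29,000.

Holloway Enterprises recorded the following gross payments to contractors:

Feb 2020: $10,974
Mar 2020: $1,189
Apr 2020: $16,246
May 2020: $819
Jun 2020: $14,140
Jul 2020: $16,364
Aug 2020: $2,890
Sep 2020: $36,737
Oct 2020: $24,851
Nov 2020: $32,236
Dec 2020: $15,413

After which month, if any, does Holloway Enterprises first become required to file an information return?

Through Feb 2020: $10,974
Through Mar 2020: $12,163
Through Apr 2020: $28,409
Through May 2020: $29,228 ← exceeds threshold

May 2020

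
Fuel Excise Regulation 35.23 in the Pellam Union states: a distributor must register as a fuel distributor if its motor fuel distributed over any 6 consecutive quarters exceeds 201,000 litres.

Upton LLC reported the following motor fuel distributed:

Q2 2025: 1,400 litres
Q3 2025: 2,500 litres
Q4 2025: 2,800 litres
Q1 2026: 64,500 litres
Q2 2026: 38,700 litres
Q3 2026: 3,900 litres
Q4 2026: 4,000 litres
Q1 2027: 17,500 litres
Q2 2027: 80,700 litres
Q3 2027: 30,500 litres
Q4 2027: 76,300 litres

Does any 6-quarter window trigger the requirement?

Yes

Q2 2025–Q3 2026: 1,400 litres + 2,500 litres + 2,800 litres + 64,500 litres + 38,700 litres + 3,900 litres = 113,800 litres (under)
Q3 2025–Q4 2026: 2,500 litres + 2,800 litres + 64,500 litres + 38,700 litres + 3,900 litres + 4,000 litres = 116,400 litres (under)
Q4 2025–Q1 2027: 2,800 litres + 64,500 litres + 38,700 litres + 3,900 litres + 4,000 litres + 17,500 litres = 131,400 litres (under)
Q1 2026–Q2 2027: 64,500 litres + 38,700 litres + 3,900 litres + 4,000 litres + 17,500 litres + 80,700 litres = 209,300 litres (over)
Q2 2026–Q3 2027: 38,700 litres + 3,900 litres + 4,000 litres + 17,500 litres + 80,700 litres + 30,500 litres = 175,300 litres (under)
Q3 2026–Q4 2027: 3,900 litres + 4,000 litres + 17,500 litres + 80,700 litres + 30,500 litres + 76,300 litres = 212,900 litres (over)
At least one window exceeds 201,000 litres.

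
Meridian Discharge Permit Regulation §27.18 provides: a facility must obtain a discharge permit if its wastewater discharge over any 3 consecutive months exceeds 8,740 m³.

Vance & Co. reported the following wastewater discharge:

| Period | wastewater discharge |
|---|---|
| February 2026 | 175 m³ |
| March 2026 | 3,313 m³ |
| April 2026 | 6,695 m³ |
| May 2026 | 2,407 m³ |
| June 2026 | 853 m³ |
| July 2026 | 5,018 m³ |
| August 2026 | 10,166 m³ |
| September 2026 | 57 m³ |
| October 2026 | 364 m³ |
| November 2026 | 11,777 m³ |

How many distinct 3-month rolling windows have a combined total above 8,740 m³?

7

February 2026–April 2026: 175 m³ + 3,313 m³ + 6,695 m³ = 10,183 m³ (over)
March 2026–May 2026: 3,313 m³ + 6,695 m³ + 2,407 m³ = 12,415 m³ (over)
April 2026–June 2026: 6,695 m³ + 2,407 m³ + 853 m³ = 9,955 m³ (over)
May 2026–July 2026: 2,407 m³ + 853 m³ + 5,018 m³ = 8,278 m³ (under)
June 2026–August 2026: 853 m³ + 5,018 m³ + 10,166 m³ = 16,037 m³ (over)
July 2026–September 2026: 5,018 m³ + 10,166 m³ + 57 m³ = 15,241 m³ (over)
August 2026–October 2026: 10,166 m³ + 57 m³ + 364 m³ = 10,587 m³ (over)
September 2026–November 2026: 57 m³ + 364 m³ + 11,777 m³ = 12,198 m³ (over)
7 windows exceed the threshold.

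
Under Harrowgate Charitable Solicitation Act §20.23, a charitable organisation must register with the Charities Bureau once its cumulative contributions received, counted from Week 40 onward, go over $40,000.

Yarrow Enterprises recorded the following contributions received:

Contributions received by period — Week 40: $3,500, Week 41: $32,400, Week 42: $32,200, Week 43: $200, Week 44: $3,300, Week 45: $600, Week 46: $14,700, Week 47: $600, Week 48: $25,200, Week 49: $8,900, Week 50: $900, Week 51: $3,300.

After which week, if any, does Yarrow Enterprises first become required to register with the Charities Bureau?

Through Week 40: $3,500
Through Week 41: $35,900
Through Week 42: $68,100 ← exceeds threshold

Week 42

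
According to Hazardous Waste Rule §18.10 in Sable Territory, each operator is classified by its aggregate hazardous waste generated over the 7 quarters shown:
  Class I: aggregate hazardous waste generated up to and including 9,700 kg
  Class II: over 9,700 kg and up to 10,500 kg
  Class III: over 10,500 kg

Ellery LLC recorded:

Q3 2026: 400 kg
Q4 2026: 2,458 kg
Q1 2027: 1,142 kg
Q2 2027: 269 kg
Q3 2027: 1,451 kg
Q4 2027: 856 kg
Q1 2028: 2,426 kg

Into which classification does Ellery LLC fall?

Aggregate hazardous waste generated: 400 kg + 2,458 kg + 1,142 kg + 269 kg + 1,451 kg + 856 kg + 2,426 kg = 9,002 kg.
9,002 kg ≤ 9,700 kg, so Class I applies.

Class I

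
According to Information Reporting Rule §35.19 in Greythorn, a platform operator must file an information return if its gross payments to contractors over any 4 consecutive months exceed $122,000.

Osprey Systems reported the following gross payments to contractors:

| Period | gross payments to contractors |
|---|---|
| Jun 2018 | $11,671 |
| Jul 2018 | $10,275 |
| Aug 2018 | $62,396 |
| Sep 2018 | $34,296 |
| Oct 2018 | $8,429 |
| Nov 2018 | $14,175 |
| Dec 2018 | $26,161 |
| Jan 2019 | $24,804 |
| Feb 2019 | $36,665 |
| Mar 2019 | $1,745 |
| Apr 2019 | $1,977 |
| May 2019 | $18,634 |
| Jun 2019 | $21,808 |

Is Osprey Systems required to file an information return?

Jun 2018–Sep 2018: $11,671 + $10,275 + $62,396 + $34,296 = $118,638 (under)
Jul 2018–Oct 2018: $10,275 + $62,396 + $34,296 + $8,429 = $115,396 (under)
Aug 2018–Nov 2018: $62,396 + $34,296 + $8,429 + $14,175 = $119,296 (under)
Sep 2018–Dec 2018: $34,296 + $8,429 + $14,175 + $26,161 = $83,061 (under)
Oct 2018–Jan 2019: $8,429 + $14,175 + $26,161 + $24,804 = $73,569 (under)
Nov 2018–Feb 2019: $14,175 + $26,161 + $24,804 + $36,665 = $101,805 (under)
Dec 2018–Mar 2019: $26,161 + $24,804 + $36,665 + $1,745 = $89,375 (under)
Jan 2019–Apr 2019: $24,804 + $36,665 + $1,745 + $1,977 = $65,191 (under)
Feb 2019–May 2019: $36,665 + $1,745 + $1,977 + $18,634 = $59,021 (under)
Mar 2019–Jun 2019: $1,745 + $1,977 + $18,634 + $21,808 = $44,164 (under)
No window exceeds $122,000.

No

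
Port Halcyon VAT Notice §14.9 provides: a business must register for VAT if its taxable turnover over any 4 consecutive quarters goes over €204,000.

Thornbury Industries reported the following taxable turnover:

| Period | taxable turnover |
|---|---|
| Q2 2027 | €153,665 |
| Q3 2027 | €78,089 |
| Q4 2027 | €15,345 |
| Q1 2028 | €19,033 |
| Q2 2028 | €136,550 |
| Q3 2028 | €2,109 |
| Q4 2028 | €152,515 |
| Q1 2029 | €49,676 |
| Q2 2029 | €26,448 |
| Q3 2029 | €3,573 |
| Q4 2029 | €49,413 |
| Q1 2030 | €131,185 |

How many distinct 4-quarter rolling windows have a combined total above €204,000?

Q2 2027–Q1 2028: €153,665 + €78,089 + €15,345 + €19,033 = €266,132 (over)
Q3 2027–Q2 2028: €78,089 + €15,345 + €19,033 + €136,550 = €249,017 (over)
Q4 2027–Q3 2028: €15,345 + €19,033 + €136,550 + €2,109 = €173,037 (under)
Q1 2028–Q4 2028: €19,033 + €136,550 + €2,109 + €152,515 = €310,207 (over)
Q2 2028–Q1 2029: €136,550 + €2,109 + €152,515 + €49,676 = €340,850 (over)
Q3 2028–Q2 2029: €2,109 + €152,515 + €49,676 + €26,448 = €230,748 (over)
Q4 2028–Q3 2029: €152,515 + €49,676 + €26,448 + €3,573 = €232,212 (over)
Q1 2029–Q4 2029: €49,676 + €26,448 + €3,573 + €49,413 = €129,110 (under)
Q2 2029–Q1 2030: €26,448 + €3,573 + €49,413 + €131,185 = €210,619 (over)
7 windows exceed the threshold.

7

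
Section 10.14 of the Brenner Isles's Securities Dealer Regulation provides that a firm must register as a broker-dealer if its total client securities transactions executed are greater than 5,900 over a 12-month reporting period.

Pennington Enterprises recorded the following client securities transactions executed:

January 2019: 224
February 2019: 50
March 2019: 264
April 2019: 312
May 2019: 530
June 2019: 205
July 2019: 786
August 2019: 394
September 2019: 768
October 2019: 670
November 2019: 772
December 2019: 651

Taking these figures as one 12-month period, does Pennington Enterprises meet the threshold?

Total client securities transactions executed: 224 + 50 + 264 + 312 + 530 + 205 + 786 + 394 + 768 + 670 + 772 + 651 = 5,626.
5,626 ≤ 5,900, so the threshold is not exceeded.

No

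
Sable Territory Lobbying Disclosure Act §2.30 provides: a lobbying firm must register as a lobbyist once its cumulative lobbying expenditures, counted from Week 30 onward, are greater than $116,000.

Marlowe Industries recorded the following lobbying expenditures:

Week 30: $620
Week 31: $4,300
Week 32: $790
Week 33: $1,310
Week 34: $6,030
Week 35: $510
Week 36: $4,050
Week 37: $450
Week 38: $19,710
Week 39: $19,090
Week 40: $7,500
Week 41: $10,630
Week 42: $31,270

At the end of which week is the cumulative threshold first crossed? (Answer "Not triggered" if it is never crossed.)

Through Week 30: $620
Through Week 31: $4,920
Through Week 32: $5,710
Through Week 33: $7,020
Through Week 34: $13,050
Through Week 35: $13,560
Through Week 36: $17,610
Through Week 37: $18,060
Through Week 38: $37,770
Through Week 39: $56,860
Through Week 40: $64,360
Through Week 41: $74,990
Through Week 42: $106,260
Final cumulative total $106,260 ≤ $116,000; the threshold is never exceeded.

Not triggered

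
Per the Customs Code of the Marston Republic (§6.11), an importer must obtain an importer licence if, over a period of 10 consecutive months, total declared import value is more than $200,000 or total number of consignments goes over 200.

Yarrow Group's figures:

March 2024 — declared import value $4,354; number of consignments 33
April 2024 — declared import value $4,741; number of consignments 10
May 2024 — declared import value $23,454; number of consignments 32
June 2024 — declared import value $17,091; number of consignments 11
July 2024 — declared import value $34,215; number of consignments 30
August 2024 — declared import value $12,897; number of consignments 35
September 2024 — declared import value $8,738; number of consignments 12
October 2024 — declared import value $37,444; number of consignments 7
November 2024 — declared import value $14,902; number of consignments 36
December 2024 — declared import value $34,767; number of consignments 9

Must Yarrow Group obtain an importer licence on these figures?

Yes

Total declared import value: $4,354 + $4,741 + $23,454 + $17,091 + $34,215 + $12,897 + $8,738 + $37,444 + $14,902 + $34,767 = $192,603 (≤ $200,000).
Total number of consignments: 33 + 10 + 32 + 11 + 30 + 35 + 12 + 7 + 36 + 9 = 215 (> 200).
The test is 'or': at least one threshold is exceeded.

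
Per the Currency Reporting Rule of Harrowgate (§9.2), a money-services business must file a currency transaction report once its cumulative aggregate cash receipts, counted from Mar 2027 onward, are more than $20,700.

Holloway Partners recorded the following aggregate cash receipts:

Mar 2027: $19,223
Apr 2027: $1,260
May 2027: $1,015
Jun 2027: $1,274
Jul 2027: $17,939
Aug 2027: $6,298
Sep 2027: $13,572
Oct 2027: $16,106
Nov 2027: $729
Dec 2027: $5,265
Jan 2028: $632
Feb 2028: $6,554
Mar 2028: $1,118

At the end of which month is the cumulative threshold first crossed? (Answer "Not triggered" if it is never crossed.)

May 2027

Through Mar 2027: $19,223
Through Apr 2027: $20,483
Through May 2027: $21,498 ← exceeds threshold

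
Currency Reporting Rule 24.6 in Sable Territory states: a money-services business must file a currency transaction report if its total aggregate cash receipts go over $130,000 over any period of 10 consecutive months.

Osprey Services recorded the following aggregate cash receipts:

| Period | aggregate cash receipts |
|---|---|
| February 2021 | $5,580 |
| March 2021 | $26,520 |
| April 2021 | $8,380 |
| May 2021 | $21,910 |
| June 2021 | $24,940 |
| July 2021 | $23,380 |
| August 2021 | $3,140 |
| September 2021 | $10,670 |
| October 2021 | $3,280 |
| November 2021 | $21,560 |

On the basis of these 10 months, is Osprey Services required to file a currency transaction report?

Total aggregate cash receipts: $5,580 + $26,520 + $8,380 + $21,910 + $24,940 + $23,380 + $3,140 + $10,670 + $3,280 + $21,560 = $149,360.
$149,360 > $130,000, so the threshold is exceeded.

Yes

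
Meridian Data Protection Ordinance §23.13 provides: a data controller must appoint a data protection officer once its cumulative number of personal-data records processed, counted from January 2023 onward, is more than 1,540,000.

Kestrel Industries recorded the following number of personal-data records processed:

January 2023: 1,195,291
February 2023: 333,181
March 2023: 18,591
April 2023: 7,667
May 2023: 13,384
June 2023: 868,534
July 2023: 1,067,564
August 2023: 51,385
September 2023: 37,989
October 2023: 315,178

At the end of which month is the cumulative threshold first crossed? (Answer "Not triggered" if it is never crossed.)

March 2023

Through January 2023: 1,195,291
Through February 2023: 1,528,472
Through March 2023: 1,547,063 ← exceeds threshold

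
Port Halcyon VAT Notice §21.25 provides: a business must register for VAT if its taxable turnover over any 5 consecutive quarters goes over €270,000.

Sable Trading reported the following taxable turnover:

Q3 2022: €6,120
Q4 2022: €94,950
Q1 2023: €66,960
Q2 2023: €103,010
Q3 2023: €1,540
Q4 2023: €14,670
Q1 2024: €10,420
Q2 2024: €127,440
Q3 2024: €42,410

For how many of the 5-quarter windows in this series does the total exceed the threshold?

Q3 2022–Q3 2023: €6,120 + €94,950 + €66,960 + €103,010 + €1,540 = €272,580 (over)
Q4 2022–Q4 2023: €94,950 + €66,960 + €103,010 + €1,540 + €14,670 = €281,130 (over)
Q1 2023–Q1 2024: €66,960 + €103,010 + €1,540 + €14,670 + €10,420 = €196,600 (under)
Q2 2023–Q2 2024: €103,010 + €1,540 + €14,670 + €10,420 + €127,440 = €257,080 (under)
Q3 2023–Q3 2024: €1,540 + €14,670 + €10,420 + €127,440 + €42,410 = €196,480 (under)
2 windows exceed the threshold.

2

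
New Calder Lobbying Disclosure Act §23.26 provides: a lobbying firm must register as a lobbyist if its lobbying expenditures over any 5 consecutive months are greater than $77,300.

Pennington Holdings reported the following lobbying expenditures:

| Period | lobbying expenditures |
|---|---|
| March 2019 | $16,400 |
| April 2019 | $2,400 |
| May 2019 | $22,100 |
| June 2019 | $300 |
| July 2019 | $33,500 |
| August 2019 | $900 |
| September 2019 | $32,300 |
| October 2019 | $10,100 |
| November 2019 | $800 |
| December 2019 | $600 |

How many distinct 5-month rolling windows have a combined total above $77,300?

2

March 2019–July 2019: $16,400 + $2,400 + $22,100 + $300 + $33,500 = $74,700 (under)
April 2019–August 2019: $2,400 + $22,100 + $300 + $33,500 + $900 = $59,200 (under)
May 2019–September 2019: $22,100 + $300 + $33,500 + $900 + $32,300 = $89,100 (over)
June 2019–October 2019: $300 + $33,500 + $900 + $32,300 + $10,100 = $77,100 (under)
July 2019–November 2019: $33,500 + $900 + $32,300 + $10,100 + $800 = $77,600 (over)
August 2019–December 2019: $900 + $32,300 + $10,100 + $800 + $600 = $44,700 (under)
2 windows exceed the threshold.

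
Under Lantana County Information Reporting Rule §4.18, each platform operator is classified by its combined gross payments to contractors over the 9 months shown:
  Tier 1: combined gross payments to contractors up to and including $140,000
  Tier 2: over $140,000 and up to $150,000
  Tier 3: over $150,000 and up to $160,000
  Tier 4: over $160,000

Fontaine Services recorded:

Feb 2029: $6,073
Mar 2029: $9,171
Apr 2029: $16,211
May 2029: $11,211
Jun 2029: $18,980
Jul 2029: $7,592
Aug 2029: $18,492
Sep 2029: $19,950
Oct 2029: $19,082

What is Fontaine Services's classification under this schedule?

Tier 1

Combined gross payments to contractors: $6,073 + $9,171 + $16,211 + $11,211 + $18,980 + $7,592 + $18,492 + $19,950 + $19,082 = $126,762.
$126,762 ≤ $140,000, so Tier 1 applies.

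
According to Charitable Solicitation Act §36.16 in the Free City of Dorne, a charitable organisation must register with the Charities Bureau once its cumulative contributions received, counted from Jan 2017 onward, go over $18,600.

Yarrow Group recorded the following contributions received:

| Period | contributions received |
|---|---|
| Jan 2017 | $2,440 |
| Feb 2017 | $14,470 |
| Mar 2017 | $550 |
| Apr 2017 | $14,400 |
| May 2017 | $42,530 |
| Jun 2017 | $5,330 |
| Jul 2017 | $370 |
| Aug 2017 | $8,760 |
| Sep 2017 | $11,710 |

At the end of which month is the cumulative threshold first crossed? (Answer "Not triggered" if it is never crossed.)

Through Jan 2017: $2,440
Through Feb 2017: $16,910
Through Mar 2017: $17,460
Through Apr 2017: $31,860 ← exceeds threshold

Apr 2017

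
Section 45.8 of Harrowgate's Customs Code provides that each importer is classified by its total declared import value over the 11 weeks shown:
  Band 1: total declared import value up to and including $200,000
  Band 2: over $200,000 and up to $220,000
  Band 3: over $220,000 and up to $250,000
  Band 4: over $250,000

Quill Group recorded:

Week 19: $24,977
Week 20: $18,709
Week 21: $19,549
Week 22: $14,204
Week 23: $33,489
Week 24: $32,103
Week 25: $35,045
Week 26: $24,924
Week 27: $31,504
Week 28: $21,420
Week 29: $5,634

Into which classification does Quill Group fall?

Total declared import value: $24,977 + $18,709 + $19,549 + $14,204 + $33,489 + $32,103 + $35,045 + $24,924 + $31,504 + $21,420 + $5,634 = $261,558.
$261,558 > $250,000, so Band 4 applies.

Band 4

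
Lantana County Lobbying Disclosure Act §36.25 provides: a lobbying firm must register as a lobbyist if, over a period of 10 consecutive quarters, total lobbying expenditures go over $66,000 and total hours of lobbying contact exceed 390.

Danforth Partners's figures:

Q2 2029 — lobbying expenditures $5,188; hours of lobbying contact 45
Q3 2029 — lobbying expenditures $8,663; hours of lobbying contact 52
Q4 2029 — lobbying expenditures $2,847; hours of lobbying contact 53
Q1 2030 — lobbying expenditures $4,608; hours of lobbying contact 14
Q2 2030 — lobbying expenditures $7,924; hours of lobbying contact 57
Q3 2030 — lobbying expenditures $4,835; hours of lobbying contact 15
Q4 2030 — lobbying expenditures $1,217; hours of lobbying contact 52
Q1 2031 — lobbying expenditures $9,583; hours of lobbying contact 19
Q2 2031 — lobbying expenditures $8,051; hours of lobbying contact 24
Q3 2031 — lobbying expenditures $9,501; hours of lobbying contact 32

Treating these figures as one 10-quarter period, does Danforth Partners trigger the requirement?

No

Total lobbying expenditures: $5,188 + $8,663 + $2,847 + $4,608 + $7,924 + $4,835 + $1,217 + $9,583 + $8,051 + $9,501 = $62,417 (≤ $66,000).
Total hours of lobbying contact: 45 + 52 + 53 + 14 + 57 + 15 + 52 + 19 + 24 + 32 = 363 (≤ 390).
The test is 'and': the rule requires both, and at least one is not exceeded.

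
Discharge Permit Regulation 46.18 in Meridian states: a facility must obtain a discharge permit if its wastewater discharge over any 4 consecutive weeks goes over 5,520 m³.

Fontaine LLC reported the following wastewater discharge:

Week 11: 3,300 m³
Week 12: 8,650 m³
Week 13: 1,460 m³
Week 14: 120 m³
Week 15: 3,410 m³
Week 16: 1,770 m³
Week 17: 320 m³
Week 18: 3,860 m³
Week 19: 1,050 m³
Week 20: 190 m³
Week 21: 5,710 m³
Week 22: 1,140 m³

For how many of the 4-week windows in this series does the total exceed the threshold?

8

Week 11–Week 14: 3,300 m³ + 8,650 m³ + 1,460 m³ + 120 m³ = 13,530 m³ (over)
Week 12–Week 15: 8,650 m³ + 1,460 m³ + 120 m³ + 3,410 m³ = 13,640 m³ (over)
Week 13–Week 16: 1,460 m³ + 120 m³ + 3,410 m³ + 1,770 m³ = 6,760 m³ (over)
Week 14–Week 17: 120 m³ + 3,410 m³ + 1,770 m³ + 320 m³ = 5,620 m³ (over)
Week 15–Week 18: 3,410 m³ + 1,770 m³ + 320 m³ + 3,860 m³ = 9,360 m³ (over)
Week 16–Week 19: 1,770 m³ + 320 m³ + 3,860 m³ + 1,050 m³ = 7,000 m³ (over)
Week 17–Week 20: 320 m³ + 3,860 m³ + 1,050 m³ + 190 m³ = 5,420 m³ (under)
Week 18–Week 21: 3,860 m³ + 1,050 m³ + 190 m³ + 5,710 m³ = 10,810 m³ (over)
Week 19–Week 22: 1,050 m³ + 190 m³ + 5,710 m³ + 1,140 m³ = 8,090 m³ (over)
8 windows exceed the threshold.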